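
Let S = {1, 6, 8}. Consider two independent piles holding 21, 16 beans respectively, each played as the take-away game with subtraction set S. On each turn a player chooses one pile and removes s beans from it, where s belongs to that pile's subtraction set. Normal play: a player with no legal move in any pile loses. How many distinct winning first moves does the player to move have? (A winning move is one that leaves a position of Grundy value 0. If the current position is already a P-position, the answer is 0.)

0

All piles use S = {1, 6, 8}:
n :  0  1  2  3  4  5  6  7  8  9 10 11 12 13 14 15 16 17 18 19 20 21
G :  0  1  0  1  0  1  2  0  1  0  1  0  1  2  0  1  0  1  0  1  2  0
Pile A: G(21) = 0.
Pile B: G(16) = 0.
Combined Grundy value = 0 ⊕ 0 = 0.
A winning move leaves total XOR = 0, i.e. changes one component's Grundy value g to g ⊕ X where X is the current total.
Pile A: target g' = 0⊕0 = 0, but every legal move changes the Grundy value (mex property), so 0 moves.
Pile B: target g' = 0⊕0 = 0, but every legal move changes the Grundy value (mex property), so 0 moves.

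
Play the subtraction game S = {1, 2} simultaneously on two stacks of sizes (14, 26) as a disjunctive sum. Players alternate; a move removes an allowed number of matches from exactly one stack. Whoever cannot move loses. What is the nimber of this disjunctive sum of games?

0

All stacks use S = {1, 2}:
n :  0  1  2  3  4  5  6  7  8  9 10 11 12 13 14 15 16 17 18 19 20 21 22 23 24 25 26
G :  0  1  2  0  1  2  0  1  2  0  1  2  0  1  2  0  1  2  0  1  2  0  1  2  0  1  2
Stack A: G(14) = 2.
Stack B: G(26) = 2.
Combined Grundy value = 2 ⊕ 2 = 0.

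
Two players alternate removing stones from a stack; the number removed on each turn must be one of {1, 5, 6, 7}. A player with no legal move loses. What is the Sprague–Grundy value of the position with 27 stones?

1

G(0) = 0
G(1) = mex{0} = 1
G(2) = mex{1} = 0
G(3) = mex{0} = 1
G(4) = mex{1} = 0
G(5) = mex{0,0} = 1
G(6) = mex{1,1,0} = 2
G(7) = mex{2,0,1,0} = 3
G(8) = mex{3,1,0,1} = 2
G(9) = mex{2,0,1,0} = 3
G(10) = mex{3,1,0,1} = 2
G(11) = mex{2,2,1,0} = 3
G(12) = mex{3,3,2,1} = 0
G(13) = mex{0,2,3,2} = 1
G(14) = mex{1,3,2,3} = 0
G(15) = mex{0,2,3,2} = 1
G(16) = mex{1,3,2,3} = 0
G(17) = mex{0,0,3,2} = 1
G(18) = mex{1,1,0,3} = 2
G(19) = mex{2,0,1,0} = 3
G(20) = mex{3,1,0,1} = 2
G(21) = mex{2,0,1,0} = 3
G(22) = mex{3,1,0,1} = 2
G(23) = mex{2,2,1,0} = 3
G(24) = mex{3,3,2,1} = 0
G(25) = mex{0,2,3,2} = 1
G(26) = mex{1,3,2,3} = 0
G(27) = mex{0,2,3,2} = 1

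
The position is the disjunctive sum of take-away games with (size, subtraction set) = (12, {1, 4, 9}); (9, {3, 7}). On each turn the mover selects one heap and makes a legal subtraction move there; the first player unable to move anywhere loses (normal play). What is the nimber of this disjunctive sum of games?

1

Heap A, S = {1, 4, 9}:
n :  0  1  2  3  4  5  6  7  8  9 10 11 12
G :  0  1  0  1  2  0  1  0  1  2  0  1  0
G_A(12) = 0.
Heap B, S = {3, 7}:
n : 0 1 2 3 4 5 6 7 8 9
G : 0 0 0 1 1 1 0 2 2 1
G_B(9) = 1.
Combined Grundy value = 0 ⊕ 1 = 1.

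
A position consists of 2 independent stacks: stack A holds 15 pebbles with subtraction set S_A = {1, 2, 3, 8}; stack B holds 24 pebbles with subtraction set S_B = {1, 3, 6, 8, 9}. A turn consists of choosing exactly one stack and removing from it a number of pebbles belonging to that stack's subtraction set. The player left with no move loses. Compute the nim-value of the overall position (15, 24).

Stack A, S = {1, 2, 3, 8}:
G(0) = 0
G(1) = mex{0} = 1
G(2) = mex{1,0} = 2
G(3) = mex{2,1,0} = 3
G(4) = mex{3,2,1} = 0
G(5) = mex{0,3,2} = 1
G(6) = mex{1,0,3} = 2
G(7) = mex{2,1,0} = 3
G(8) = mex{3,2,1,0} = 4
G(9) = mex{4,3,2,1} = 0
G(10) = mex{0,4,3,2} = 1
G(11) = mex{1,0,4,3} = 2
G(12) = mex{2,1,0,0} = 3
G(13) = mex{3,2,1,1} = 0
G(14) = mex{0,3,2,2} = 1
G(15) = mex{1,0,3,3} = 2
G_A(15) = 2.
Stack B, S = {1, 3, 6, 8, 9}:
G(0) = 0
G(1) = mex{0} = 1
G(2) = mex{1} = 0
G(3) = mex{0,0} = 1
G(4) = mex{1,1} = 0
G(5) = mex{0,0} = 1
G(6) = mex{1,1,0} = 2
G(7) = mex{2,0,1} = 3
G(8) = mex{3,1,0,0} = 2
G(9) = mex{2,2,1,1,0} = 3
G(10) = mex{3,3,0,0,1} = 2
G(11) = mex{2,2,1,1,0} = 3
G(12) = mex{3,3,2,0,1} = 4
G(13) = mex{4,2,3,1,0} = 5
G(14) = mex{5,3,2,2,1} = 0
G(15) = mex{0,4,3,3,2} = 1
G(16) = mex{1,5,2,2,3} = 0
G(17) = mex{0,0,3,3,2} = 1
G(18) = mex{1,1,4,2,3} = 0
G(19) = mex{0,0,5,3,2} = 1
G(20) = mex{1,1,0,4,3} = 2
G(21) = mex{2,0,1,5,4} = 3
G(22) = mex{3,1,0,0,5} = 2
G(23) = mex{2,2,1,1,0} = 3
G(24) = mex{3,3,0,0,1} = 2
G_B(24) = 2.
Combined Grundy value = 2 ⊕ 2 = 0.

0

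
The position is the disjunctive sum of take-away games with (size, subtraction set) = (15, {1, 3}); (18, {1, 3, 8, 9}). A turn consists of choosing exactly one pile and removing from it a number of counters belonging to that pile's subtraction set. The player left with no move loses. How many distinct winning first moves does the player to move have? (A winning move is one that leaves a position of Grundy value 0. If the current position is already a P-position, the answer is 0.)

3

Pile A, S = {1, 3}:
G(0) = 0
G(1) = mex{0} = 1
G(2) = mex{1} = 0
G(3) = mex{0,0} = 1
G(4) = mex{1,1} = 0
G(5) = mex{0,0} = 1
G(6) = mex{1,1} = 0
G(7) = mex{0,0} = 1
G(8) = mex{1,1} = 0
G(9) = mex{0,0} = 1
G(10) = mex{1,1} = 0
G(11) = mex{0,0} = 1
G(12) = mex{1,1} = 0
G(13) = mex{0,0} = 1
G(14) = mex{1,1} = 0
G(15) = mex{0,0} = 1
G_A(15) = 1.
Pile B, S = {1, 3, 8, 9}:
G(0) = 0
G(1) = mex{0} = 1
G(2) = mex{1} = 0
G(3) = mex{0,0} = 1
G(4) = mex{1,1} = 0
G(5) = mex{0,0} = 1
G(6) = mex{1,1} = 0
G(7) = mex{0,0} = 1
G(8) = mex{1,1,0} = 2
G(9) = mex{2,0,1,0} = 3
G(10) = mex{3,1,0,1} = 2
G(11) = mex{2,2,1,0} = 3
G(12) = mex{3,3,0,1} = 2
G(13) = mex{2,2,1,0} = 3
G(14) = mex{3,3,0,1} = 2
G(15) = mex{2,2,1,0} = 3
G(16) = mex{3,3,2,1} = 0
G(17) = mex{0,2,3,2} = 1
G(18) = mex{1,3,2,3} = 0
G_B(18) = 0.
Combined Grundy value = 1 ⊕ 0 = 1.
A winning move leaves total XOR = 0, i.e. changes one component's Grundy value g to g ⊕ X where X is the current total.
Pile A: need g' = 1⊕1 = 0. Options: 15−1→G=0, 15−3→G=0. Hits: 2.
Pile B: need g' = 0⊕1 = 1. Options: 18−1→G=1, 18−3→G=3, 18−8→G=2, 18−9→G=3. Hits: 1.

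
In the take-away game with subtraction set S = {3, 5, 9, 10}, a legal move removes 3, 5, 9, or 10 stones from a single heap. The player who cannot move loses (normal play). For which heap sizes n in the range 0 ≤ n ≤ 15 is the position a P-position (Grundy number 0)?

n :  0  1  2  3  4  5  6  7  8  9 10 11 12 13 14 15
G :  0  0  0  1  1  1  2  2  0  3  3  1  4  2  0  0
P-positions are exactly the n with G(n) = 0.

0, 1, 2, 8, 14, 15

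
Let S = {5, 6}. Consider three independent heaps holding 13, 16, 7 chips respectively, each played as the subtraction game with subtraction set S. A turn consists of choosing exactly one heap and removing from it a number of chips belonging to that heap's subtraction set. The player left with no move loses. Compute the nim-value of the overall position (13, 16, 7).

All heaps use S = {5, 6}:
G(0) = 0
G(1) = mex{} = 0
G(2) = mex{} = 0
G(3) = mex{} = 0
G(4) = mex{} = 0
G(5) = mex{0} = 1
G(6) = mex{0,0} = 1
G(7) = mex{0,0} = 1
G(8) = mex{0,0} = 1
G(9) = mex{0,0} = 1
G(10) = mex{1,0} = 2
G(11) = mex{1,1} = 0
G(12) = mex{1,1} = 0
G(13) = mex{1,1} = 0
G(14) = mex{1,1} = 0
G(15) = mex{2,1} = 0
G(16) = mex{0,2} = 1
Heap A: G(13) = 0.
Heap B: G(16) = 1.
Heap C: G(7) = 1.
Combined Grundy value = 0 ⊕ 1 ⊕ 1 = 0.

0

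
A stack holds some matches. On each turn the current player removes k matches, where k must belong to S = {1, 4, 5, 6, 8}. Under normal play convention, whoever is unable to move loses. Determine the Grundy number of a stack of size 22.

2

G(0) = 0
G(1) = mex{0} = 1
G(2) = mex{1} = 0
G(3) = mex{0} = 1
G(4) = mex{1,0} = 2
G(5) = mex{2,1,0} = 3
G(6) = mex{3,0,1,0} = 2
G(7) = mex{2,1,0,1} = 3
G(8) = mex{3,2,1,0,0} = 4
G(9) = mex{4,3,2,1,1} = 0
G(10) = mex{0,2,3,2,0} = 1
G(11) = mex{1,3,2,3,1} = 0
G(12) = mex{0,4,3,2,2} = 1
G(13) = mex{1,0,4,3,3} = 2
G(14) = mex{2,1,0,4,2} = 3
G(15) = mex{3,0,1,0,3} = 2
G(16) = mex{2,1,0,1,4} = 3
G(17) = mex{3,2,1,0,0} = 4
G(18) = mex{4,3,2,1,1} = 0
G(19) = mex{0,2,3,2,0} = 1
G(20) = mex{1,3,2,3,1} = 0
G(21) = mex{0,4,3,2,2} = 1
G(22) = mex{1,0,4,3,3} = 2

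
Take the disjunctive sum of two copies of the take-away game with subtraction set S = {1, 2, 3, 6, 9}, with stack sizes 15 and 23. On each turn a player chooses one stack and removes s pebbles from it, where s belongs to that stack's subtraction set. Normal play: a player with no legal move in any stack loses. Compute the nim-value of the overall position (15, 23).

0

All stacks use S = {1, 2, 3, 6, 9}:
G(0) = 0
G(1) = mex{0} = 1
G(2) = mex{1,0} = 2
G(3) = mex{2,1,0} = 3
G(4) = mex{3,2,1} = 0
G(5) = mex{0,3,2} = 1
G(6) = mex{1,0,3,0} = 2
G(7) = mex{2,1,0,1} = 3
G(8) = mex{3,2,1,2} = 0
G(9) = mex{0,3,2,3,0} = 1
G(10) = mex{1,0,3,0,1} = 2
G(11) = mex{2,1,0,1,2} = 3
G(12) = mex{3,2,1,2,3} = 0
G(13) = mex{0,3,2,3,0} = 1
G(14) = mex{1,0,3,0,1} = 2
G(15) = mex{2,1,0,1,2} = 3
G(16) = mex{3,2,1,2,3} = 0
G(17) = mex{0,3,2,3,0} = 1
G(18) = mex{1,0,3,0,1} = 2
G(19) = mex{2,1,0,1,2} = 3
G(20) = mex{3,2,1,2,3} = 0
G(21) = mex{0,3,2,3,0} = 1
G(22) = mex{1,0,3,0,1} = 2
G(23) = mex{2,1,0,1,2} = 3
Stack A: G(15) = 3.
Stack B: G(23) = 3.
Combined Grundy value = 3 ⊕ 3 = 0.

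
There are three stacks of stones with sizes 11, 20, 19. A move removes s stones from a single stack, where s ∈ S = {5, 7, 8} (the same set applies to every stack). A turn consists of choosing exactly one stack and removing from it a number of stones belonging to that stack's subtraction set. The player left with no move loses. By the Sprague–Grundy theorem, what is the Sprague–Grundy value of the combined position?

2

All stacks use S = {5, 7, 8}:
n :  0  1  2  3  4  5  6  7  8  9 10 11 12 13 14 15 16 17 18 19 20
G :  0  0  0  0  0  1  1  1  1  1  2  2  2  0  0  0  0  0  1  1  1
Stack A: G(11) = 2.
Stack B: G(20) = 1.
Stack C: G(19) = 1.
Combined Grundy value = 2 ⊕ 1 ⊕ 1 = 2.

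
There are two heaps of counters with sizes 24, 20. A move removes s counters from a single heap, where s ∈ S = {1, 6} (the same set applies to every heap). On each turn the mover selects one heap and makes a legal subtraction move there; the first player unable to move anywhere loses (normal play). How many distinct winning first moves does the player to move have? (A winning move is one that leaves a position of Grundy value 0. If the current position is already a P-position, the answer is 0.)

1

All heaps use S = {1, 6}:
G(0) = 0
G(1) = mex{0} = 1
G(2) = mex{1} = 0
G(3) = mex{0} = 1
G(4) = mex{1} = 0
G(5) = mex{0} = 1
G(6) = mex{1,0} = 2
G(7) = mex{2,1} = 0
G(8) = mex{0,0} = 1
G(9) = mex{1,1} = 0
G(10) = mex{0,0} = 1
G(11) = mex{1,1} = 0
G(12) = mex{0,2} = 1
G(13) = mex{1,0} = 2
G(14) = mex{2,1} = 0
G(15) = mex{0,0} = 1
G(16) = mex{1,1} = 0
G(17) = mex{0,0} = 1
G(18) = mex{1,1} = 0
G(19) = mex{0,2} = 1
G(20) = mex{1,0} = 2
G(21) = mex{2,1} = 0
G(22) = mex{0,0} = 1
G(23) = mex{1,1} = 0
G(24) = mex{0,0} = 1
Heap A: G(24) = 1.
Heap B: G(20) = 2.
Combined Grundy value = 1 ⊕ 2 = 3.
A winning move leaves total XOR = 0, i.e. changes one component's Grundy value g to g ⊕ X where X is the current total.
Heap A: need g' = 1⊕3 = 2. Options: 24−1→G=0, 24−6→G=0. Hits: 0.
Heap B: need g' = 2⊕3 = 1. Options: 20−1→G=1, 20−6→G=0. Hits: 1.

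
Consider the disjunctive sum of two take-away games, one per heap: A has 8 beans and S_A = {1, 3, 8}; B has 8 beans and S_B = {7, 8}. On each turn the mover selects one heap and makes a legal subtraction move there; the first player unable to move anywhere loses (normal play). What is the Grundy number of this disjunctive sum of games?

3

Heap A, S = {1, 3, 8}:
G(0) = 0
G(1) = mex{0} = 1
G(2) = mex{1} = 0
G(3) = mex{0,0} = 1
G(4) = mex{1,1} = 0
G(5) = mex{0,0} = 1
G(6) = mex{1,1} = 0
G(7) = mex{0,0} = 1
G(8) = mex{1,1,0} = 2
G_A(8) = 2.
Heap B, S = {7, 8}:
n : 0 1 2 3 4 5 6 7 8
G : 0 0 0 0 0 0 0 1 1
G_B(8) = 1.
Combined Grundy value = 2 ⊕ 1 = 3.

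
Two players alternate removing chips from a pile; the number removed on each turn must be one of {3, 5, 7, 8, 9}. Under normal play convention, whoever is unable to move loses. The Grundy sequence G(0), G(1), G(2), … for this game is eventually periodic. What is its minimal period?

12

G(0) = 0
G(1) = mex{} = 0
G(2) = mex{} = 0
G(3) = mex{0} = 1
G(4) = mex{0} = 1
G(5) = mex{0,0} = 1
G(6) = mex{1,0} = 2
G(7) = mex{1,0,0} = 2
G(8) = mex{1,1,0,0} = 2
G(9) = mex{2,1,0,0,0} = 3
G(10) = mex{2,1,1,0,0} = 3
G(11) = mex{2,2,1,1,0} = 3
G(12) = mex{3,2,1,1,1} = 0
G(13) = mex{3,2,2,1,1} = 0
G(14) = mex{3,3,2,2,1} = 0
G(15) = mex{0,3,2,2,2} = 1
G(16) = mex{0,3,3,2,2} = 1
G(17) = mex{0,0,3,3,2} = 1
G(18) = mex{1,0,3,3,3} = 2
G(19) = mex{1,0,0,3,3} = 2
G(20) = mex{1,1,0,0,3} = 2
G(21) = mex{2,1,0,0,0} = 3
G(22) = mex{2,1,1,0,0} = 3
G(23) = mex{2,2,1,1,0} = 3
G(24) = mex{3,2,1,1,1} = 0
G(25) = mex{3,2,2,1,1} = 0
G(n+12) = G(n) holds for n = 0,…,8 (a full window of length max(S) = 9), so the sequence is purely periodic with period 12.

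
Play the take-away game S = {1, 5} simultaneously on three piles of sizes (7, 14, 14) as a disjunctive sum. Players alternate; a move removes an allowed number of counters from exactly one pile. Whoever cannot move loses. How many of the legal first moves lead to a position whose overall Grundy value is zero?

All piles use S = {1, 5}:
n :  0  1  2  3  4  5  6  7  8  9 10 11 12 13 14
G :  0  1  0  1  0  1  0  1  0  1  0  1  0  1  0
Pile A: G(7) = 1.
Pile B: G(14) = 0.
Pile C: G(14) = 0.
Combined Grundy value = 1 ⊕ 0 ⊕ 0 = 1.
A winning move leaves total XOR = 0, i.e. changes one component's Grundy value g to g ⊕ X where X is the current total.
Pile A: need g' = 1⊕1 = 0. Options: 7−1→G=0, 7−5→G=0. Hits: 2.
Pile B: need g' = 0⊕1 = 1. Options: 14−1→G=1, 14−5→G=1. Hits: 2.
Pile C: need g' = 0⊕1 = 1. Options: 14−1→G=1, 14−5→G=1. Hits: 2.

6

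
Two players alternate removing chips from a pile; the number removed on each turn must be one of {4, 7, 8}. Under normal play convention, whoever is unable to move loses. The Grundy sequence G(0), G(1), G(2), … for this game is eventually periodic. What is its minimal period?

12

G(0) = 0
G(1) = mex{} = 0
G(2) = mex{} = 0
G(3) = mex{} = 0
G(4) = mex{0} = 1
G(5) = mex{0} = 1
G(6) = mex{0} = 1
G(7) = mex{0,0} = 1
G(8) = mex{1,0,0} = 2
G(9) = mex{1,0,0} = 2
G(10) = mex{1,0,0} = 2
G(11) = mex{1,1,0} = 2
G(12) = mex{2,1,1} = 0
G(13) = mex{2,1,1} = 0
G(14) = mex{2,1,1} = 0
G(15) = mex{2,2,1} = 0
G(16) = mex{0,2,2} = 1
G(17) = mex{0,2,2} = 1
G(18) = mex{0,2,2} = 1
G(19) = mex{0,0,2} = 1
G(20) = mex{1,0,0} = 2
G(21) = mex{1,0,0} = 2
G(22) = mex{1,0,0} = 2
G(23) = mex{1,1,0} = 2
G(24) = mex{2,1,1} = 0
G(25) = mex{2,1,1} = 0
G(n+12) = G(n) holds for n = 0,…,7 (a full window of length max(S) = 8), so the sequence is purely periodic with period 12.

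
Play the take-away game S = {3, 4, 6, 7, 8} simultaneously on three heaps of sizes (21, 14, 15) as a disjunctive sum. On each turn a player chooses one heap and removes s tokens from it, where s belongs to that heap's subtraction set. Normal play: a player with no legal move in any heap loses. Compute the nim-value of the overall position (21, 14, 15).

All heaps use S = {3, 4, 6, 7, 8}:
n :  0  1  2  3  4  5  6  7  8  9 10 11 12 13 14 15 16 17 18 19 20 21
G :  0  0  0  1  1  1  2  2  2  3  3  0  0  0  1  1  1  2  2  2  3  3
Heap A: G(21) = 3.
Heap B: G(14) = 1.
Heap C: G(15) = 1.
Combined Grundy value = 3 ⊕ 1 ⊕ 1 = 3.

3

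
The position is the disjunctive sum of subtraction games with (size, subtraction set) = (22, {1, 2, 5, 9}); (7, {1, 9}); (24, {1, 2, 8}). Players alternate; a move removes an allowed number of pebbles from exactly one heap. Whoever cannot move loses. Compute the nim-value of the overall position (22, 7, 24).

Heap A, S = {1, 2, 5, 9}:
G(0) = 0
G(1) = mex{0} = 1
G(2) = mex{1,0} = 2
G(3) = mex{2,1} = 0
G(4) = mex{0,2} = 1
G(5) = mex{1,0,0} = 2
G(6) = mex{2,1,1} = 0
G(7) = mex{0,2,2} = 1
G(8) = mex{1,0,0} = 2
G(9) = mex{2,1,1,0} = 3
G(10) = mex{3,2,2,1} = 0
G(11) = mex{0,3,0,2} = 1
G(12) = mex{1,0,1,0} = 2
G(13) = mex{2,1,2,1} = 0
G(14) = mex{0,2,3,2} = 1
G(15) = mex{1,0,0,0} = 2
G(16) = mex{2,1,1,1} = 0
G(17) = mex{0,2,2,2} = 1
G(18) = mex{1,0,0,3} = 2
G(19) = mex{2,1,1,0} = 3
G(20) = mex{3,2,2,1} = 0
G(21) = mex{0,3,0,2} = 1
G(22) = mex{1,0,1,0} = 2
G_A(22) = 2.
Heap B, S = {1, 9}:
n : 0 1 2 3 4 5 6 7
G : 0 1 0 1 0 1 0 1
G_B(7) = 1.
Heap C, S = {1, 2, 8}:
n :  0  1  2  3  4  5  6  7  8  9 10 11 12 13 14 15 16 17 18 19 20 21 22 23 24
G :  0  1  2  0  1  2  0  1  2  0  1  2  0  1  2  0  1  2  0  1  2  0  1  2  0
G_C(24) = 0.
Combined Grundy value = 2 ⊕ 1 ⊕ 0 = 3.

3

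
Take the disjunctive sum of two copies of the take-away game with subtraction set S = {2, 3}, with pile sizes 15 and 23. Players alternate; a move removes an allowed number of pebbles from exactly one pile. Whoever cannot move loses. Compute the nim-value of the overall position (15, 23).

All piles use S = {2, 3}:
n :  0  1  2  3  4  5  6  7  8  9 10 11 12 13 14 15 16 17 18 19 20 21 22 23
G :  0  0  1  1  2  0  0  1  1  2  0  0  1  1  2  0  0  1  1  2  0  0  1  1
Pile A: G(15) = 0.
Pile B: G(23) = 1.
Combined Grundy value = 0 ⊕ 1 = 1.

1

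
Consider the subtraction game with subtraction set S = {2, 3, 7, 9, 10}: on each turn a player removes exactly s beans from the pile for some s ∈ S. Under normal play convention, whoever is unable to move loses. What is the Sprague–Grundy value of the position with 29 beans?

G(0) = 0
G(1) = mex{} = 0
G(2) = mex{0} = 1
G(3) = mex{0,0} = 1
G(4) = mex{1,0} = 2
G(5) = mex{1,1} = 0
G(6) = mex{2,1} = 0
G(7) = mex{0,2,0} = 1
G(8) = mex{0,0,0} = 1
G(9) = mex{1,0,1,0} = 2
G(10) = mex{1,1,1,0,0} = 2
G(11) = mex{2,1,2,1,0} = 3
G(12) = mex{2,2,0,1,1} = 3
G(13) = mex{3,2,0,2,1} = 4
G(14) = mex{3,3,1,0,2} = 4
G(15) = mex{4,3,1,0,0} = 2
G(16) = mex{4,4,2,1,0} = 3
G(17) = mex{2,4,2,1,1} = 0
G(18) = mex{3,2,3,2,1} = 0
G(19) = mex{0,3,3,2,2} = 1
G(20) = mex{0,0,4,3,2} = 1
G(21) = mex{1,0,4,3,3} = 2
G(22) = mex{1,1,2,4,3} = 0
G(23) = mex{2,1,3,4,4} = 0
G(24) = mex{0,2,0,2,4} = 1
G(25) = mex{0,0,0,3,2} = 1
G(26) = mex{1,0,1,0,3} = 2
G(27) = mex{1,1,1,0,0} = 2
G(28) = mex{2,1,2,1,0} = 3
G(29) = mex{2,2,0,1,1} = 3

3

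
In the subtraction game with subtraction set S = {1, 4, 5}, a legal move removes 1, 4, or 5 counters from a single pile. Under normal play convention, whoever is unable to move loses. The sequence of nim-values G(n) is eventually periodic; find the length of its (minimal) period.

n :  0  1  2  3  4  5  6  7  8  9 10 11 12 13 14 15 16 17
G :  0  1  0  1  2  3  2  3  0  1  0  1  2  3  2  3  0  1
G(n+8) = G(n) holds for n = 0,…,4 (a full window of length max(S) = 5), so the sequence is purely periodic with period 8.

8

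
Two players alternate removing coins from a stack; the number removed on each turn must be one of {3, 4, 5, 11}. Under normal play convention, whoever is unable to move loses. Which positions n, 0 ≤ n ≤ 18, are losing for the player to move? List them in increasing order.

G(0) = 0
G(1) = mex{} = 0
G(2) = mex{} = 0
G(3) = mex{0} = 1
G(4) = mex{0,0} = 1
G(5) = mex{0,0,0} = 1
G(6) = mex{1,0,0} = 2
G(7) = mex{1,1,0} = 2
G(8) = mex{1,1,1} = 0
G(9) = mex{2,1,1} = 0
G(10) = mex{2,2,1} = 0
G(11) = mex{0,2,2,0} = 1
G(12) = mex{0,0,2,0} = 1
G(13) = mex{0,0,0,0} = 1
G(14) = mex{1,0,0,1} = 2
G(15) = mex{1,1,0,1} = 2
G(16) = mex{1,1,1,1} = 0
G(17) = mex{2,1,1,2} = 0
G(18) = mex{2,2,1,2} = 0
P-positions are exactly the n with G(n) = 0.

0, 1, 2, 8, 9, 10, 16, 17, 18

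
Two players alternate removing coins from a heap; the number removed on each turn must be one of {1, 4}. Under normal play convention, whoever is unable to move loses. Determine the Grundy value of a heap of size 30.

0

G(0) = 0
G(1) = mex{0} = 1
G(2) = mex{1} = 0
G(3) = mex{0} = 1
G(4) = mex{1,0} = 2
G(5) = mex{2,1} = 0
G(6) = mex{0,0} = 1
G(7) = mex{1,1} = 0
G(8) = mex{0,2} = 1
G(9) = mex{1,0} = 2
G(10) = mex{2,1} = 0
G(11) = mex{0,0} = 1
G(12) = mex{1,1} = 0
G(13) = mex{0,2} = 1
G(14) = mex{1,0} = 2
G(15) = mex{2,1} = 0
G(16) = mex{0,0} = 1
G(17) = mex{1,1} = 0
G(18) = mex{0,2} = 1
G(19) = mex{1,0} = 2
G(20) = mex{2,1} = 0
G(21) = mex{0,0} = 1
G(22) = mex{1,1} = 0
G(23) = mex{0,2} = 1
G(24) = mex{1,0} = 2
G(25) = mex{2,1} = 0
G(26) = mex{0,0} = 1
G(27) = mex{1,1} = 0
G(28) = mex{0,2} = 1
G(29) = mex{1,0} = 2
G(30) = mex{2,1} = 0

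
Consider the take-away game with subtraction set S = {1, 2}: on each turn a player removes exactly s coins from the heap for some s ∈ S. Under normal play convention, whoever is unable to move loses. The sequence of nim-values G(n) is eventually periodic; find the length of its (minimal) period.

3

n :  0  1  2  3  4  5  6  7  8  9 10 11 12 13 14
G :  0  1  2  0  1  2  0  1  2  0  1  2  0  1  2
G(n+3) = G(n) holds for n = 0,…,1 (a full window of length max(S) = 2), so the sequence is purely periodic with period 3.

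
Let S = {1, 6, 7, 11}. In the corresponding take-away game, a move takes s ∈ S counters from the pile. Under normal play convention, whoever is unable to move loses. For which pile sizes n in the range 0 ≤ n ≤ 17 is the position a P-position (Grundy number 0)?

0, 2, 4, 12, 14, 16

G(0) = 0
G(1) = mex{0} = 1
G(2) = mex{1} = 0
G(3) = mex{0} = 1
G(4) = mex{1} = 0
G(5) = mex{0} = 1
G(6) = mex{1,0} = 2
G(7) = mex{2,1,0} = 3
G(8) = mex{3,0,1} = 2
G(9) = mex{2,1,0} = 3
G(10) = mex{3,0,1} = 2
G(11) = mex{2,1,0,0} = 3
G(12) = mex{3,2,1,1} = 0
G(13) = mex{0,3,2,0} = 1
G(14) = mex{1,2,3,1} = 0
G(15) = mex{0,3,2,0} = 1
G(16) = mex{1,2,3,1} = 0
G(17) = mex{0,3,2,2} = 1
P-positions are exactly the n with G(n) = 0.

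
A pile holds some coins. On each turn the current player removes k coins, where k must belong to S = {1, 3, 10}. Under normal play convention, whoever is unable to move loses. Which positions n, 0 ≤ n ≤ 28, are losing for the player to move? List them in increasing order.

G(0) = 0
G(1) = mex{0} = 1
G(2) = mex{1} = 0
G(3) = mex{0,0} = 1
G(4) = mex{1,1} = 0
G(5) = mex{0,0} = 1
G(6) = mex{1,1} = 0
G(7) = mex{0,0} = 1
G(8) = mex{1,1} = 0
G(9) = mex{0,0} = 1
G(10) = mex{1,1,0} = 2
G(11) = mex{2,0,1} = 3
G(12) = mex{3,1,0} = 2
G(13) = mex{2,2,1} = 0
G(14) = mex{0,3,0} = 1
G(15) = mex{1,2,1} = 0
G(16) = mex{0,0,0} = 1
G(17) = mex{1,1,1} = 0
G(18) = mex{0,0,0} = 1
G(19) = mex{1,1,1} = 0
G(20) = mex{0,0,2} = 1
G(21) = mex{1,1,3} = 0
G(22) = mex{0,0,2} = 1
G(23) = mex{1,1,0} = 2
G(24) = mex{2,0,1} = 3
G(25) = mex{3,1,0} = 2
G(26) = mex{2,2,1} = 0
G(27) = mex{0,3,0} = 1
G(28) = mex{1,2,1} = 0
P-positions are exactly the n with G(n) = 0.

0, 2, 4, 6, 8, 13, 15, 17, 19, 21, 26, 28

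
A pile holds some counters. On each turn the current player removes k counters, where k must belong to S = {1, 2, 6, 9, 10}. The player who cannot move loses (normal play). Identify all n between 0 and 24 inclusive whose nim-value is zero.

0, 3, 7, 11, 14, 18, 22

G(0) = 0
G(1) = mex{0} = 1
G(2) = mex{1,0} = 2
G(3) = mex{2,1} = 0
G(4) = mex{0,2} = 1
G(5) = mex{1,0} = 2
G(6) = mex{2,1,0} = 3
G(7) = mex{3,2,1} = 0
G(8) = mex{0,3,2} = 1
G(9) = mex{1,0,0,0} = 2
G(10) = mex{2,1,1,1,0} = 3
G(11) = mex{3,2,2,2,1} = 0
G(12) = mex{0,3,3,0,2} = 1
G(13) = mex{1,0,0,1,0} = 2
G(14) = mex{2,1,1,2,1} = 0
G(15) = mex{0,2,2,3,2} = 1
G(16) = mex{1,0,3,0,3} = 2
G(17) = mex{2,1,0,1,0} = 3
G(18) = mex{3,2,1,2,1} = 0
G(19) = mex{0,3,2,3,2} = 1
G(20) = mex{1,0,0,0,3} = 2
G(21) = mex{2,1,1,1,0} = 3
G(22) = mex{3,2,2,2,1} = 0
G(23) = mex{0,3,3,0,2} = 1
G(24) = mex{1,0,0,1,0} = 2
P-positions are exactly the n with G(n) = 0.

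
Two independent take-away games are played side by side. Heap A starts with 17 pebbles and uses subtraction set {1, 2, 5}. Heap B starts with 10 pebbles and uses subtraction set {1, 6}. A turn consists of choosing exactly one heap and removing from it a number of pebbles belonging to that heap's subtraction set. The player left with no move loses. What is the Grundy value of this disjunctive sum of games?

3

Heap A, S = {1, 2, 5}:
n :  0  1  2  3  4  5  6  7  8  9 10 11 12 13 14 15 16 17
G :  0  1  2  0  1  2  0  1  2  0  1  2  0  1  2  0  1  2
G_A(17) = 2.
Heap B, S = {1, 6}:
n :  0  1  2  3  4  5  6  7  8  9 10
G :  0  1  0  1  0  1  2  0  1  0  1
G_B(10) = 1.
Combined Grundy value = 2 ⊕ 1 = 3.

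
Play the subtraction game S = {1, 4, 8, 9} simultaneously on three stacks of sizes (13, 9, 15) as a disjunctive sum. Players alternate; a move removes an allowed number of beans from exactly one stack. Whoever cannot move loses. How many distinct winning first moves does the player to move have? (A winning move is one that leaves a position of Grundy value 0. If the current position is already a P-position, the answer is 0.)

0

All stacks use S = {1, 4, 8, 9}:
n :  0  1  2  3  4  5  6  7  8  9 10 11 12 13 14 15
G :  0  1  0  1  2  0  1  0  1  2  3  2  0  1  2  3
Stack A: G(13) = 1.
Stack B: G(9) = 2.
Stack C: G(15) = 3.
Combined Grundy value = 1 ⊕ 2 ⊕ 3 = 0.
A winning move leaves total XOR = 0, i.e. changes one component's Grundy value g to g ⊕ X where X is the current total.
Stack A: target g' = 1⊕0 = 1, but every legal move changes the Grundy value (mex property), so 0 moves.
Stack B: target g' = 2⊕0 = 2, but every legal move changes the Grundy value (mex property), so 0 moves.
Stack C: target g' = 3⊕0 = 3, but every legal move changes the Grundy value (mex property), so 0 moves.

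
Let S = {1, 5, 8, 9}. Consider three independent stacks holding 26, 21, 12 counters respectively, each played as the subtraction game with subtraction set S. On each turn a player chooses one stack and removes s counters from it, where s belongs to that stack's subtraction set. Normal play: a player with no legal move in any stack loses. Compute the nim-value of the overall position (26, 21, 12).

1

All stacks use S = {1, 5, 8, 9}:
G(0) = 0
G(1) = mex{0} = 1
G(2) = mex{1} = 0
G(3) = mex{0} = 1
G(4) = mex{1} = 0
G(5) = mex{0,0} = 1
G(6) = mex{1,1} = 0
G(7) = mex{0,0} = 1
G(8) = mex{1,1,0} = 2
G(9) = mex{2,0,1,0} = 3
G(10) = mex{3,1,0,1} = 2
G(11) = mex{2,0,1,0} = 3
G(12) = mex{3,1,0,1} = 2
G(13) = mex{2,2,1,0} = 3
G(14) = mex{3,3,0,1} = 2
G(15) = mex{2,2,1,0} = 3
G(16) = mex{3,3,2,1} = 0
G(17) = mex{0,2,3,2} = 1
G(18) = mex{1,3,2,3} = 0
G(19) = mex{0,2,3,2} = 1
G(20) = mex{1,3,2,3} = 0
G(21) = mex{0,0,3,2} = 1
G(22) = mex{1,1,2,3} = 0
G(23) = mex{0,0,3,2} = 1
G(24) = mex{1,1,0,3} = 2
G(25) = mex{2,0,1,0} = 3
G(26) = mex{3,1,0,1} = 2
Stack A: G(26) = 2.
Stack B: G(21) = 1.
Stack C: G(12) = 2.
Combined Grundy value = 2 ⊕ 1 ⊕ 2 = 1.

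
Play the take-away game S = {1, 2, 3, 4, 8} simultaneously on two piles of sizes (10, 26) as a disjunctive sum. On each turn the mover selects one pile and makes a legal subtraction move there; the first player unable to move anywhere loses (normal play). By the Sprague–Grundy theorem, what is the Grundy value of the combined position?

All piles use S = {1, 2, 3, 4, 8}:
G(0) = 0
G(1) = mex{0} = 1
G(2) = mex{1,0} = 2
G(3) = mex{2,1,0} = 3
G(4) = mex{3,2,1,0} = 4
G(5) = mex{4,3,2,1} = 0
G(6) = mex{0,4,3,2} = 1
G(7) = mex{1,0,4,3} = 2
G(8) = mex{2,1,0,4,0} = 3
G(9) = mex{3,2,1,0,1} = 4
G(10) = mex{4,3,2,1,2} = 0
G(11) = mex{0,4,3,2,3} = 1
G(12) = mex{1,0,4,3,4} = 2
G(13) = mex{2,1,0,4,0} = 3
G(14) = mex{3,2,1,0,1} = 4
G(15) = mex{4,3,2,1,2} = 0
G(16) = mex{0,4,3,2,3} = 1
G(17) = mex{1,0,4,3,4} = 2
G(18) = mex{2,1,0,4,0} = 3
G(19) = mex{3,2,1,0,1} = 4
G(20) = mex{4,3,2,1,2} = 0
G(21) = mex{0,4,3,2,3} = 1
G(22) = mex{1,0,4,3,4} = 2
G(23) = mex{2,1,0,4,0} = 3
G(24) = mex{3,2,1,0,1} = 4
G(25) = mex{4,3,2,1,2} = 0
G(26) = mex{0,4,3,2,3} = 1
Pile A: G(10) = 0.
Pile B: G(26) = 1.
Combined Grundy value = 0 ⊕ 1 = 1.

1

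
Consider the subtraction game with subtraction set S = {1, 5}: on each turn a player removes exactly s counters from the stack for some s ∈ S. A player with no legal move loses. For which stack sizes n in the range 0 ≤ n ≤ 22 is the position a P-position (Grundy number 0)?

G(0) = 0
G(1) = mex{0} = 1
G(2) = mex{1} = 0
G(3) = mex{0} = 1
G(4) = mex{1} = 0
G(5) = mex{0,0} = 1
G(6) = mex{1,1} = 0
G(7) = mex{0,0} = 1
G(8) = mex{1,1} = 0
G(9) = mex{0,0} = 1
G(10) = mex{1,1} = 0
G(11) = mex{0,0} = 1
G(12) = mex{1,1} = 0
G(13) = mex{0,0} = 1
G(14) = mex{1,1} = 0
G(15) = mex{0,0} = 1
G(16) = mex{1,1} = 0
G(17) = mex{0,0} = 1
G(18) = mex{1,1} = 0
G(19) = mex{0,0} = 1
G(20) = mex{1,1} = 0
G(21) = mex{0,0} = 1
G(22) = mex{1,1} = 0
P-positions are exactly the n with G(n) = 0.

0, 2, 4, 6, 8, 10, 12, 14, 16, 18, 20, 22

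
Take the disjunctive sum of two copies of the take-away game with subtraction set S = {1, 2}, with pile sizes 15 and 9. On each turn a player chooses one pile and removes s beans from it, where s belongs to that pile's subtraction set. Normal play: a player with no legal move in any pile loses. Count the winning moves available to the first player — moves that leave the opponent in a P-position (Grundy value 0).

0

All piles use S = {1, 2}:
G(0) = 0
G(1) = mex{0} = 1
G(2) = mex{1,0} = 2
G(3) = mex{2,1} = 0
G(4) = mex{0,2} = 1
G(5) = mex{1,0} = 2
G(6) = mex{2,1} = 0
G(7) = mex{0,2} = 1
G(8) = mex{1,0} = 2
G(9) = mex{2,1} = 0
G(10) = mex{0,2} = 1
G(11) = mex{1,0} = 2
G(12) = mex{2,1} = 0
G(13) = mex{0,2} = 1
G(14) = mex{1,0} = 2
G(15) = mex{2,1} = 0
Pile A: G(15) = 0.
Pile B: G(9) = 0.
Combined Grundy value = 0 ⊕ 0 = 0.
A winning move leaves total XOR = 0, i.e. changes one component's Grundy value g to g ⊕ X where X is the current total.
Pile A: target g' = 0⊕0 = 0, but every legal move changes the Grundy value (mex property), so 0 moves.
Pile B: target g' = 0⊕0 = 0, but every legal move changes the Grundy value (mex property), so 0 moves.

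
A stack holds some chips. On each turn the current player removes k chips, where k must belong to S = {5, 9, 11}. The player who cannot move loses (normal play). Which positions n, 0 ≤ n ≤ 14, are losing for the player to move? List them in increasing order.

0, 1, 2, 3, 4

G(0) = 0
G(1) = mex{} = 0
G(2) = mex{} = 0
G(3) = mex{} = 0
G(4) = mex{} = 0
G(5) = mex{0} = 1
G(6) = mex{0} = 1
G(7) = mex{0} = 1
G(8) = mex{0} = 1
G(9) = mex{0,0} = 1
G(10) = mex{1,0} = 2
G(11) = mex{1,0,0} = 2
G(12) = mex{1,0,0} = 2
G(13) = mex{1,0,0} = 2
G(14) = mex{1,1,0} = 2
P-positions are exactly the n with G(n) = 0.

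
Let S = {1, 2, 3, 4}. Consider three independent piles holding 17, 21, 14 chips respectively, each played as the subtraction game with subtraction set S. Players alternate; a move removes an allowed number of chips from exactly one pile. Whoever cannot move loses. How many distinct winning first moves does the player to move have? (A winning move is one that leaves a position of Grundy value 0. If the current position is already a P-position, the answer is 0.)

1

All piles use S = {1, 2, 3, 4}:
G(0) = 0
G(1) = mex{0} = 1
G(2) = mex{1,0} = 2
G(3) = mex{2,1,0} = 3
G(4) = mex{3,2,1,0} = 4
G(5) = mex{4,3,2,1} = 0
G(6) = mex{0,4,3,2} = 1
G(7) = mex{1,0,4,3} = 2
G(8) = mex{2,1,0,4} = 3
G(9) = mex{3,2,1,0} = 4
G(10) = mex{4,3,2,1} = 0
G(11) = mex{0,4,3,2} = 1
G(12) = mex{1,0,4,3} = 2
G(13) = mex{2,1,0,4} = 3
G(14) = mex{3,2,1,0} = 4
G(15) = mex{4,3,2,1} = 0
G(16) = mex{0,4,3,2} = 1
G(17) = mex{1,0,4,3} = 2
G(18) = mex{2,1,0,4} = 3
G(19) = mex{3,2,1,0} = 4
G(20) = mex{4,3,2,1} = 0
G(21) = mex{0,4,3,2} = 1
Pile A: G(17) = 2.
Pile B: G(21) = 1.
Pile C: G(14) = 4.
Combined Grundy value = 2 ⊕ 1 ⊕ 4 = 7.
A winning move leaves total XOR = 0, i.e. changes one component's Grundy value g to g ⊕ X where X is the current total.
Pile A: need g' = 2⊕7 = 5. Options: 17−1→G=1, 17−2→G=0, 17−3→G=4, 17−4→G=3. Hits: 0.
Pile B: need g' = 1⊕7 = 6. Options: 21−1→G=0, 21−2→G=4, 21−3→G=3, 21−4→G=2. Hits: 0.
Pile C: need g' = 4⊕7 = 3. Options: 14−1→G=3, 14−2→G=2, 14−3→G=1, 14−4→G=0. Hits: 1.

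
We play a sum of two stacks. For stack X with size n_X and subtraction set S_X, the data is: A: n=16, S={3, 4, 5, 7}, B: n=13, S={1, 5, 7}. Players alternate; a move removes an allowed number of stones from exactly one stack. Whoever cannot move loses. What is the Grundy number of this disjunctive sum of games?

3

Stack A, S = {3, 4, 5, 7}:
n :  0  1  2  3  4  5  6  7  8  9 10 11 12 13 14 15 16
G :  0  0  0  1  1  1  2  2  2  3  0  0  0  1  1  1  2
G_A(16) = 2.
Stack B, S = {1, 5, 7}:
n :  0  1  2  3  4  5  6  7  8  9 10 11 12 13
G :  0  1  0  1  0  1  0  1  0  1  0  1  0  1
G_B(13) = 1.
Combined Grundy value = 2 ⊕ 1 = 3.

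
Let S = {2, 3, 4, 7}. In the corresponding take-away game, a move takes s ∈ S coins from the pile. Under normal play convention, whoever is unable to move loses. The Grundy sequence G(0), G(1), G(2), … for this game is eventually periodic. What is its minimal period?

n :  0  1  2  3  4  5  6  7  8  9 10 11 12 13 14 15 16 17 18 19 20 21 22 23
G :  0  0  1  1  2  2  0  3  1  4  2  0  0  1  1  2  2  0  3  1  4  2  0  0
G(n+11) = G(n) holds for n = 0,…,6 (a full window of length max(S) = 7), so the sequence is purely periodic with period 11.

11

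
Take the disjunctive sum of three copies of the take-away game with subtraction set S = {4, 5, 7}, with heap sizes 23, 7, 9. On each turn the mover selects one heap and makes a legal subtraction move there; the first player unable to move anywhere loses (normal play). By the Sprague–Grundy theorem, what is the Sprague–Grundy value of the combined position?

All heaps use S = {4, 5, 7}:
n :  0  1  2  3  4  5  6  7  8  9 10 11 12 13 14 15 16 17 18 19 20 21 22 23
G :  0  0  0  0  1  1  1  1  2  2  2  0  0  0  0  1  1  1  1  2  2  2  0  0
Heap A: G(23) = 0.
Heap B: G(7) = 1.
Heap C: G(9) = 2.
Combined Grundy value = 0 ⊕ 1 ⊕ 2 = 3.

3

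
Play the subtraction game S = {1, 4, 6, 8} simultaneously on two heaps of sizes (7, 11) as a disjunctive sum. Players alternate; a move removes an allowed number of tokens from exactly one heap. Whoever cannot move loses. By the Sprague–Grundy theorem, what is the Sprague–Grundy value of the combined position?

2

All heaps use S = {1, 4, 6, 8}:
n :  0  1  2  3  4  5  6  7  8  9 10 11
G :  0  1  0  1  2  0  1  0  1  2  3  2
Heap A: G(7) = 0.
Heap B: G(11) = 2.
Combined Grundy value = 0 ⊕ 2 = 2.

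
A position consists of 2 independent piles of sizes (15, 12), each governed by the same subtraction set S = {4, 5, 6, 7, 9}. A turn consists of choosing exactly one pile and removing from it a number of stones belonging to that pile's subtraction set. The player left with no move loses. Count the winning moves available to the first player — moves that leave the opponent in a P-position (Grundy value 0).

1

All piles use S = {4, 5, 6, 7, 9}:
G(0) = 0
G(1) = mex{} = 0
G(2) = mex{} = 0
G(3) = mex{} = 0
G(4) = mex{0} = 1
G(5) = mex{0,0} = 1
G(6) = mex{0,0,0} = 1
G(7) = mex{0,0,0,0} = 1
G(8) = mex{1,0,0,0} = 2
G(9) = mex{1,1,0,0,0} = 2
G(10) = mex{1,1,1,0,0} = 2
G(11) = mex{1,1,1,1,0} = 2
G(12) = mex{2,1,1,1,0} = 3
G(13) = mex{2,2,1,1,1} = 0
G(14) = mex{2,2,2,1,1} = 0
G(15) = mex{2,2,2,2,1} = 0
Pile A: G(15) = 0.
Pile B: G(12) = 3.
Combined Grundy value = 0 ⊕ 3 = 3.
A winning move leaves total XOR = 0, i.e. changes one component's Grundy value g to g ⊕ X where X is the current total.
Pile A: need g' = 0⊕3 = 3. Options: 15−4→G=2, 15−5→G=2, 15−6→G=2, 15−7→G=2, 15−9→G=1. Hits: 0.
Pile B: need g' = 3⊕3 = 0. Options: 12−4→G=2, 12−5→G=1, 12−6→G=1, 12−7→G=1, 12−9→G=0. Hits: 1.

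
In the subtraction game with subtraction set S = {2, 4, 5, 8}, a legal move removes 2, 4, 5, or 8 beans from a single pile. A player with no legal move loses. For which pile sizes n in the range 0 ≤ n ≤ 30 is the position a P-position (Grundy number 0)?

0, 1, 7, 10, 13, 16, 19, 22, 25, 28

n :  0  1  2  3  4  5  6  7  8  9 10 11 12 13 14 15 16 17 18 19 20 21 22 23 24 25 26 27 28 29 30
G :  0  0  1  1  2  2  3  0  4  1  0  2  1  0  2  1  0  2  1  0  2  1  0  2  1  0  2  1  0  2  1
P-positions are exactly the n with G(n) = 0.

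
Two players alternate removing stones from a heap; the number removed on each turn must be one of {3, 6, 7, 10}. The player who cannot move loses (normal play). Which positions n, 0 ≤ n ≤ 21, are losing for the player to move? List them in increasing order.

0, 1, 2, 13, 14, 15

G(0) = 0
G(1) = mex{} = 0
G(2) = mex{} = 0
G(3) = mex{0} = 1
G(4) = mex{0} = 1
G(5) = mex{0} = 1
G(6) = mex{1,0} = 2
G(7) = mex{1,0,0} = 2
G(8) = mex{1,0,0} = 2
G(9) = mex{2,1,0} = 3
G(10) = mex{2,1,1,0} = 3
G(11) = mex{2,1,1,0} = 3
G(12) = mex{3,2,1,0} = 4
G(13) = mex{3,2,2,1} = 0
G(14) = mex{3,2,2,1} = 0
G(15) = mex{4,3,2,1} = 0
G(16) = mex{0,3,3,2} = 1
G(17) = mex{0,3,3,2} = 1
G(18) = mex{0,4,3,2} = 1
G(19) = mex{1,0,4,3} = 2
G(20) = mex{1,0,0,3} = 2
G(21) = mex{1,0,0,3} = 2
P-positions are exactly the n with G(n) = 0.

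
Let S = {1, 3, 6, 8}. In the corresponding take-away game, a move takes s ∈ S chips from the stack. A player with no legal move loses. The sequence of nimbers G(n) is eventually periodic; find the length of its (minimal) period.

n :  0  1  2  3  4  5  6  7  8  9 10 11 12 13 14 15 16 17 18 19
G :  0  1  0  1  0  1  2  3  2  0  1  0  1  0  1  2  3  2  0  1
G(n+9) = G(n) holds for n = 0,…,7 (a full window of length max(S) = 8), so the sequence is purely periodic with period 9.

9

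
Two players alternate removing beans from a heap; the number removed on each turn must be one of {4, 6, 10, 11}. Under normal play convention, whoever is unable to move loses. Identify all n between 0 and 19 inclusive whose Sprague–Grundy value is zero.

G(0) = 0
G(1) = mex{} = 0
G(2) = mex{} = 0
G(3) = mex{} = 0
G(4) = mex{0} = 1
G(5) = mex{0} = 1
G(6) = mex{0,0} = 1
G(7) = mex{0,0} = 1
G(8) = mex{1,0} = 2
G(9) = mex{1,0} = 2
G(10) = mex{1,1,0} = 2
G(11) = mex{1,1,0,0} = 2
G(12) = mex{2,1,0,0} = 3
G(13) = mex{2,1,0,0} = 3
G(14) = mex{2,2,1,0} = 3
G(15) = mex{2,2,1,1} = 0
G(16) = mex{3,2,1,1} = 0
G(17) = mex{3,2,1,1} = 0
G(18) = mex{3,3,2,1} = 0
G(19) = mex{0,3,2,2} = 1
P-positions are exactly the n with G(n) = 0.

0, 1, 2, 3, 15, 16, 17, 18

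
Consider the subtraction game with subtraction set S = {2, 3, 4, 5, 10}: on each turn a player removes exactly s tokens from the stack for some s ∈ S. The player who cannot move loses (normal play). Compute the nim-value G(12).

2

G(0) = 0
G(1) = mex{} = 0
G(2) = mex{0} = 1
G(3) = mex{0,0} = 1
G(4) = mex{1,0,0} = 2
G(5) = mex{1,1,0,0} = 2
G(6) = mex{2,1,1,0} = 3
G(7) = mex{2,2,1,1} = 0
G(8) = mex{3,2,2,1} = 0
G(9) = mex{0,3,2,2} = 1
G(10) = mex{0,0,3,2,0} = 1
G(11) = mex{1,0,0,3,0} = 2
G(12) = mex{1,1,0,0,1} = 2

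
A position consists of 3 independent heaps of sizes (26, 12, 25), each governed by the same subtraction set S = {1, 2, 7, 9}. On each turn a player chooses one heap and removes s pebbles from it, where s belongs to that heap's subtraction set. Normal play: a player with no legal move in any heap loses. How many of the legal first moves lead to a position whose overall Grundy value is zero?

0

All heaps use S = {1, 2, 7, 9}:
n :  0  1  2  3  4  5  6  7  8  9 10 11 12 13 14 15 16 17 18 19 20 21 22 23 24 25 26
G :  0  1  2  0  1  2  0  1  2  3  4  0  1  2  0  1  2  0  1  2  3  4  0  1  2  0  1
Heap A: G(26) = 1.
Heap B: G(12) = 1.
Heap C: G(25) = 0.
Combined Grundy value = 1 ⊕ 1 ⊕ 0 = 0.
A winning move leaves total XOR = 0, i.e. changes one component's Grundy value g to g ⊕ X where X is the current total.
Heap A: target g' = 1⊕0 = 1, but every legal move changes the Grundy value (mex property), so 0 moves.
Heap B: target g' = 1⊕0 = 1, but every legal move changes the Grundy value (mex property), so 0 moves.
Heap C: target g' = 0⊕0 = 0, but every legal move changes the Grundy value (mex property), so 0 moves.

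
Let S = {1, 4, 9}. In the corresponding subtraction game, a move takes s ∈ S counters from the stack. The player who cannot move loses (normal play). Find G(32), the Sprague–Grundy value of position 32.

n :  0  1  2  3  4  5  6  7  8  9 10 11 12 13 14 15 16 17 18 19 20 21 22 23 24 25 26 27 28 29 30 31 32
G :  0  1  0  1  2  0  1  0  1  2  0  1  0  1  2  0  1  0  1  2  0  1  0  1  2  0  1  0  1  2  0  1  0

0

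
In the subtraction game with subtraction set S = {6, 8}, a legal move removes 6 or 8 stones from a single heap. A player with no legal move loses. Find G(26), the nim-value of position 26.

2

G(0) = 0
G(1) = mex{} = 0
G(2) = mex{} = 0
G(3) = mex{} = 0
G(4) = mex{} = 0
G(5) = mex{} = 0
G(6) = mex{0} = 1
G(7) = mex{0} = 1
G(8) = mex{0,0} = 1
G(9) = mex{0,0} = 1
G(10) = mex{0,0} = 1
G(11) = mex{0,0} = 1
G(12) = mex{1,0} = 2
G(13) = mex{1,0} = 2
G(14) = mex{1,1} = 0
G(15) = mex{1,1} = 0
G(16) = mex{1,1} = 0
G(17) = mex{1,1} = 0
G(18) = mex{2,1} = 0
G(19) = mex{2,1} = 0
G(20) = mex{0,2} = 1
G(21) = mex{0,2} = 1
G(22) = mex{0,0} = 1
G(23) = mex{0,0} = 1
G(24) = mex{0,0} = 1
G(25) = mex{0,0} = 1
G(26) = mex{1,0} = 2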